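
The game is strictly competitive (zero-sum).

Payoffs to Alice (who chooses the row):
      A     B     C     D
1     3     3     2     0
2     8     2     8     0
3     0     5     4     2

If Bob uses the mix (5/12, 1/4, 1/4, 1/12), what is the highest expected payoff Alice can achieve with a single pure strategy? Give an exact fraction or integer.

1: (3)·(5/12) + (3)·(1/4) + (2)·(1/4) + (0)·(1/12) = 5/2.
2: (8)·(5/12) + (2)·(1/4) + (8)·(1/4) + (0)·(1/12) = 35/6.
3: (0)·(5/12) + (5)·(1/4) + (4)·(1/4) + (2)·(1/12) = 29/12.
The best pure response is 2 with expected payoff 35/6.

35/6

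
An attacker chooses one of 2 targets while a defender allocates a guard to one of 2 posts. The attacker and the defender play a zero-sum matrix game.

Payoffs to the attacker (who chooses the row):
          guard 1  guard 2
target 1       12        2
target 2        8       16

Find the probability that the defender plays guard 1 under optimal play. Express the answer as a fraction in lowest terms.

Row minima are 2 and 8, so the attacker's maximin is 8; column maxima are 12 and 16, so the defender's minimax is 12. These differ, so the equilibrium is in mixed strategies.
Let the defender play guard 1 with probability q. The attacker is indifferent when 12q + 2(1−q) = 8q + 16(1−q), giving q = 7/9.

7/9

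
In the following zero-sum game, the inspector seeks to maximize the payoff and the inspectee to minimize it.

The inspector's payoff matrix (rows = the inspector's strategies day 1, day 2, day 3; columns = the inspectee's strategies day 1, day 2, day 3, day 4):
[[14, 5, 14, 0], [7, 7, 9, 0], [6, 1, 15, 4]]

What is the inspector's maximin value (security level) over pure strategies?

The worst-case payoff for each row is day 1: 0, day 2: 0, day 3: 1.
The best of these is 1.

1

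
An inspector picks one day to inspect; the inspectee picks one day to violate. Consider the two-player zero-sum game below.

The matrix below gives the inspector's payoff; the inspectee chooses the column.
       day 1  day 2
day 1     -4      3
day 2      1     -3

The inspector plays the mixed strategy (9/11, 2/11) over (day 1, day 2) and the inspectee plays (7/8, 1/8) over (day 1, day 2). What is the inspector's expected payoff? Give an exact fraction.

Against (7/8, 1/8), each row's expected payoff is day 1: -25/8; day 2: 1/2.
Taking the (9/11, 2/11)-weighted average: (9/11)·(-25/8) + (2/11)·(1/2) = -217/88.

-217/88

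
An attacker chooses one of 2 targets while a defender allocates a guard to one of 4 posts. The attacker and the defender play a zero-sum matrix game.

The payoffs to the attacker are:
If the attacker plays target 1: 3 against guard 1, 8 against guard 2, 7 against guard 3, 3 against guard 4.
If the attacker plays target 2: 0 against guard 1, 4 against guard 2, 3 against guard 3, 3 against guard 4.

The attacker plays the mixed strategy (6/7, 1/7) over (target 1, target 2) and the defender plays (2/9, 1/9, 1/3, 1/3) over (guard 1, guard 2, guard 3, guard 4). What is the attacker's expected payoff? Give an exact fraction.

Against (2/9, 1/9, 1/3, 1/3), each row's expected payoff is target 1: 44/9; target 2: 22/9.
Taking the (6/7, 1/7)-weighted average: (6/7)·(44/9) + (1/7)·(22/9) = 286/63.

286/63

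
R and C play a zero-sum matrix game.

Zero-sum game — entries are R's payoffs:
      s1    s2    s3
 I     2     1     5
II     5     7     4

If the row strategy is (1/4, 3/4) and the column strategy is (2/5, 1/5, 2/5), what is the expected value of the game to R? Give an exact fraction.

Against (2/5, 1/5, 2/5), each row's expected payoff is I: 3; II: 5.
Taking the (1/4, 3/4)-weighted average: (1/4)·(3) + (3/4)·(5) = 9/2.

9/2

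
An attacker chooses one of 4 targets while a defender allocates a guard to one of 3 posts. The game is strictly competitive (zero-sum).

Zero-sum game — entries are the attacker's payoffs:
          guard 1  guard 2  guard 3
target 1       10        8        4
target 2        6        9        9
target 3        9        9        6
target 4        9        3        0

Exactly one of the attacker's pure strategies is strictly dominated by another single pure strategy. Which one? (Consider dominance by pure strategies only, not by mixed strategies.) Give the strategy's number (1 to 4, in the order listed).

Compare target 4 with target 1: 10 > 9, 8 > 3, 4 > 0.
So target 1 strictly dominates target 4 for the attacker; target 4 is strictly dominated.

4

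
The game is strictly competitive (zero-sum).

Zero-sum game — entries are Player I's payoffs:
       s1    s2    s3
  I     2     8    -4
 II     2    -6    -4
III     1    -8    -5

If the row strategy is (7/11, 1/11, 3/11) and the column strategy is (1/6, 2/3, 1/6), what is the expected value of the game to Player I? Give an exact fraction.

38/33

Against (1/6, 2/3, 1/6), each row's expected payoff is I: 5; II: -13/3; III: -6.
Taking the (7/11, 1/11, 3/11)-weighted average: (7/11)·(5) + (1/11)·(-13/3) + (3/11)·(-6) = 38/33.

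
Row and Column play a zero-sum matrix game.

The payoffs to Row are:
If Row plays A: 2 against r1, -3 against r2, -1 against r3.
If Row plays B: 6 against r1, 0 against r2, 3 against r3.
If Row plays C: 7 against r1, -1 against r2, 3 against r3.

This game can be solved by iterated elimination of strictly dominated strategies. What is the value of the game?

0

Row A is strictly dominated by row B (6>2, 0>-3, 3>-1); eliminate A.
Column r3 is strictly dominated by r2 for Column (0<3, -1<3); eliminate r3.
Column r1 is strictly dominated by r2 for Column (0<6, -1<7); eliminate r1.
Row C is strictly dominated by row B (0>-1); eliminate C.
Only (B, r2) remains, with payoff 0.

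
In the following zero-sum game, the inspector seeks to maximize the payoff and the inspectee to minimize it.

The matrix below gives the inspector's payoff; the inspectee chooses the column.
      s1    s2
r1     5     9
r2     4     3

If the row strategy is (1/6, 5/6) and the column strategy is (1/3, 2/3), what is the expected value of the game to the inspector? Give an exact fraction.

Against (1/3, 2/3), each row's expected payoff is r1: 23/3; r2: 10/3.
Taking the (1/6, 5/6)-weighted average: (1/6)·(23/3) + (5/6)·(10/3) = 73/18.

73/18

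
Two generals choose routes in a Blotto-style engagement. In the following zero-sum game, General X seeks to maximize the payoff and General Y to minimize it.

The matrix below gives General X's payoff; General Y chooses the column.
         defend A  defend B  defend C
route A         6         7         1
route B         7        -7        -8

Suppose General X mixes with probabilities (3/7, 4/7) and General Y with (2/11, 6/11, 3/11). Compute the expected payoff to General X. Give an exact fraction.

-37/77

Against (2/11, 6/11, 3/11), each row's expected payoff is route A: 57/11; route B: -52/11.
Taking the (3/7, 4/7)-weighted average: (3/7)·(57/11) + (4/7)·(-52/11) = -37/77.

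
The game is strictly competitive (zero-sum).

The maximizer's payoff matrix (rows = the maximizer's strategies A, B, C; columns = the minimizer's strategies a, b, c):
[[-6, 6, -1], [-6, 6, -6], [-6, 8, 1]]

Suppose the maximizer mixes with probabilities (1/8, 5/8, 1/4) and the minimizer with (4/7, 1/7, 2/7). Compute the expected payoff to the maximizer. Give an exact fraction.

Against (4/7, 1/7, 2/7), each row's expected payoff is A: -20/7; B: -30/7; C: -2.
Taking the (1/8, 5/8, 1/4)-weighted average: (1/8)·(-20/7) + (5/8)·(-30/7) + (1/4)·(-2) = -99/28.

-99/28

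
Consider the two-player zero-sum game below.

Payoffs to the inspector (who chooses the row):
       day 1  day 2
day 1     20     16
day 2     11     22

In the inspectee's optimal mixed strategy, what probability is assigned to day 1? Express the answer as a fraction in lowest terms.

2/5

Row minima are 16 and 11, so the inspector's maximin is 16; column maxima are 20 and 22, so the inspectee's minimax is 20. These differ, so the equilibrium is in mixed strategies.
Let the inspectee play day 1 with probability q. The inspector is indifferent when 20q + 16(1−q) = 11q + 22(1−q), giving q = 2/5.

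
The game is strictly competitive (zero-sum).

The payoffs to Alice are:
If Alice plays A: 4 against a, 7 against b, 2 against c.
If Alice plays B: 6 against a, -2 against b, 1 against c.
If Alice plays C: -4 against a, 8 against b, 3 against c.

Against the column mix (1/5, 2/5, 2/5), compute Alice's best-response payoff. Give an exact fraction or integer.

A: (4)·(1/5) + (7)·(2/5) + (2)·(2/5) = 22/5.
B: (6)·(1/5) + (-2)·(2/5) + (1)·(2/5) = 4/5.
C: (-4)·(1/5) + (8)·(2/5) + (3)·(2/5) = 18/5.
The best pure response is A with expected payoff 22/5.

22/5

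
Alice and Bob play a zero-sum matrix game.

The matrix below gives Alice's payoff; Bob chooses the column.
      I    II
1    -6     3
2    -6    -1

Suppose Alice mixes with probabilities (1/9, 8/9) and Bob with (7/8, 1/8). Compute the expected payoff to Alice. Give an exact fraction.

Against (7/8, 1/8), each row's expected payoff is 1: -39/8; 2: -43/8.
Taking the (1/9, 8/9)-weighted average: (1/9)·(-39/8) + (8/9)·(-43/8) = -383/72.

-383/72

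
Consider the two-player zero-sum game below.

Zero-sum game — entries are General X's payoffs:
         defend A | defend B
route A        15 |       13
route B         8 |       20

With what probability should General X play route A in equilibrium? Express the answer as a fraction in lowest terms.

6/7

Row minima are 13 and 8, so General X's maximin is 13; column maxima are 15 and 20, so General Y's minimax is 15. These differ, so the equilibrium is in mixed strategies.
Let General X play route A with probability p. General Y is indifferent when 15p + 8(1−p) = 13p + 20(1−p), giving p = 6/7.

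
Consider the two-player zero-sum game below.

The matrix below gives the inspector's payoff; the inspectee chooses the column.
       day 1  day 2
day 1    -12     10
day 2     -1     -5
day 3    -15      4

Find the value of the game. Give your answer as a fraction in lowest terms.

-35/13

Row day 3 is strictly dominated by row day 1, so the inspector never plays it.
The remaining 2×2 game on (day 1, day 2) × (day 1, day 2) has no saddle point. Let the inspector play day 1 with probability p; indifference gives −12p − (1−p) = 10p − 5(1−p), so p = 2/13.
Similarly the inspectee's optimal q on day 1 is 15/26, and the value is -12·(15/26) + (10)·(11/26) = -35/13.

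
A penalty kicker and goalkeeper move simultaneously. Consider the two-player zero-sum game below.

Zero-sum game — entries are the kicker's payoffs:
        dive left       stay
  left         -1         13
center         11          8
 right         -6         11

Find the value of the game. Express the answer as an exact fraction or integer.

151/17

Row right is strictly dominated by row left, so the kicker never plays it.
The remaining 2×2 game on (left, center) × (dive left, stay) has no saddle point. Let the kicker play left with probability p; indifference gives −p + 11(1−p) = 13p + 8(1−p), so p = 3/17.
Similarly the goalkeeper's optimal q on dive left is 5/17, and the value is -1·(5/17) + (13)·(12/17) = 151/17.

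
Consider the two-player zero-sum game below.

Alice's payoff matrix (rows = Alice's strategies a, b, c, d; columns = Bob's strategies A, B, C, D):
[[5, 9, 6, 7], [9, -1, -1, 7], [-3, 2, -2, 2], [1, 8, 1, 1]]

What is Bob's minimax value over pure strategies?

The worst case (largest entry) in each column is A: 9, B: 9, C: 6, D: 7.
The best (smallest) of these is 6.

6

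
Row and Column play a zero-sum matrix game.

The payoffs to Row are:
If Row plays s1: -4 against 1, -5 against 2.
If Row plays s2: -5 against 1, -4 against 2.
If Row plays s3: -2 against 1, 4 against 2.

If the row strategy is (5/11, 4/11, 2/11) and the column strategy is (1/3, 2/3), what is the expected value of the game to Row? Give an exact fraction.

Against (1/3, 2/3), each row's expected payoff is s1: -14/3; s2: -13/3; s3: 2.
Taking the (5/11, 4/11, 2/11)-weighted average: (5/11)·(-14/3) + (4/11)·(-13/3) + (2/11)·(2) = -10/3.

-10/3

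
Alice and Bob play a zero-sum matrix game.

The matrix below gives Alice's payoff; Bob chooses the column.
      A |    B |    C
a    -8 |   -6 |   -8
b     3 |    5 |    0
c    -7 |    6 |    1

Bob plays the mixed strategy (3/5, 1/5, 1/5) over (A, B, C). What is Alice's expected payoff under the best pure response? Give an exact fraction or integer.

14/5

a: (-8)·(3/5) + (-6)·(1/5) + (-8)·(1/5) = -38/5.
b: (3)·(3/5) + (5)·(1/5) + (0)·(1/5) = 14/5.
c: (-7)·(3/5) + (6)·(1/5) + (1)·(1/5) = -14/5.
The best pure response is b with expected payoff 14/5.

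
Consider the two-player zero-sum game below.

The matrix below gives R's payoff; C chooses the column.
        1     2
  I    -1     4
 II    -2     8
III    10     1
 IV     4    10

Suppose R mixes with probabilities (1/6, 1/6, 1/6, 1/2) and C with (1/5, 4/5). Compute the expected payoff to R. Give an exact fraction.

Against (1/5, 4/5), each row's expected payoff is I: 3; II: 6; III: 14/5; IV: 44/5.
Taking the (1/6, 1/6, 1/6, 1/2)-weighted average: (1/6)·(3) + (1/6)·(6) + (1/6)·(14/5) + (1/2)·(44/5) = 191/30.

191/30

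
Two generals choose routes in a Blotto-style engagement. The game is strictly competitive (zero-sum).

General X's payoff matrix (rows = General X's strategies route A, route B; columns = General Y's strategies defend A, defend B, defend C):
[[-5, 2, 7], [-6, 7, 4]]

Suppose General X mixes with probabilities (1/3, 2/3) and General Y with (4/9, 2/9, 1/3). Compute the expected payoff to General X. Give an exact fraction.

Against (4/9, 2/9, 1/3), each row's expected payoff is route A: 5/9; route B: 2/9.
Taking the (1/3, 2/3)-weighted average: (1/3)·(5/9) + (2/3)·(2/9) = 1/3.

1/3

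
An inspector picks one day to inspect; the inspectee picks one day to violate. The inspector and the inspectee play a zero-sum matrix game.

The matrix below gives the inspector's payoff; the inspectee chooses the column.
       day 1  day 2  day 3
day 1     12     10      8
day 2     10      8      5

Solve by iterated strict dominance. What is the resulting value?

Row day 2 is strictly dominated by row day 1 (12>10, 10>8, 8>5); eliminate day 2.
Column day 1 is strictly dominated by day 2 for the inspectee (10<12); eliminate day 1.
Column day 2 is strictly dominated by day 3 for the inspectee (8<10); eliminate day 2.
Only (day 1, day 3) remains, with payoff 8.

8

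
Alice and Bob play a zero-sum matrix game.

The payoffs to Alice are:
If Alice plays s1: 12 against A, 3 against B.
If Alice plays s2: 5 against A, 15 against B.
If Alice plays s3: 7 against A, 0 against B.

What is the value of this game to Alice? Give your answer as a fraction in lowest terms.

165/19

Row s3 is strictly dominated by row s1, so Alice never plays it.
The remaining 2×2 game on (s1, s2) × (A, B) has no saddle point. Let Alice play s1 with probability p; indifference gives 12p + 5(1−p) = 3p + 15(1−p), so p = 10/19.
Similarly Bob's optimal q on A is 12/19, and the value is 12·(12/19) + (3)·(7/19) = 165/19.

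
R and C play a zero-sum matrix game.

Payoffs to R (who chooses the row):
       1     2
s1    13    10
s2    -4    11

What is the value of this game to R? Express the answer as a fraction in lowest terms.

Row minima are 10 and -4, so R's maximin is 10; column maxima are 13 and 11, so C's minimax is 11. These differ, so the equilibrium is in mixed strategies.
Let R play s1 with probability p. C is indifferent when 13p − 4(1−p) = 10p + 11(1−p), giving p = 5/6.
Let C play 1 with probability q. R is indifferent when 13q + 10(1−q) = −4q + 11(1−q), giving q = 1/18.
The value is 13·(1/18) + (10)·(17/18) = 61/6.

61/6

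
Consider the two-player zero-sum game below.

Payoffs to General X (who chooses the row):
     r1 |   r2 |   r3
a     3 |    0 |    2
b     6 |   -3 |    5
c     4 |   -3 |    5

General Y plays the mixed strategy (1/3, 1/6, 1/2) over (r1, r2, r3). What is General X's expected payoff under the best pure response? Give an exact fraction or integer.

4

a: (3)·(1/3) + (0)·(1/6) + (2)·(1/2) = 2.
b: (6)·(1/3) + (-3)·(1/6) + (5)·(1/2) = 4.
c: (4)·(1/3) + (-3)·(1/6) + (5)·(1/2) = 10/3.
The best pure response is b with expected payoff 4.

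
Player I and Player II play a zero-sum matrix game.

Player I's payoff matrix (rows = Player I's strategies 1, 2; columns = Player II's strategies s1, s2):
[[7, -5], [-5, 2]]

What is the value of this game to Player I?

-11/19

Row minima are -5 and -5, so Player I's maximin is -5; column maxima are 7 and 2, so Player II's minimax is 2. These differ, so the equilibrium is in mixed strategies.
Let Player I play 1 with probability p. Player II is indifferent when 7p − 5(1−p) = −5p + 2(1−p), giving p = 7/19.
Let Player II play s1 with probability q. Player I is indifferent when 7q − 5(1−q) = −5q + 2(1−q), giving q = 7/19.
The value is 7·(7/19) + (-5)·(12/19) = -11/19.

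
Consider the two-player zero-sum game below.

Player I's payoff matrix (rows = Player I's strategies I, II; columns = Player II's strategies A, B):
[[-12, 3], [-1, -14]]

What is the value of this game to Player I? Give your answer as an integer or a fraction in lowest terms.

-171/28

Row minima are -12 and -14, so Player I's maximin is -12; column maxima are -1 and 3, so Player II's minimax is -1. These differ, so the equilibrium is in mixed strategies.
Let Player I play I with probability p. Player II is indifferent when −12p − (1−p) = 3p − 14(1−p), giving p = 13/28.
Let Player II play A with probability q. Player I is indifferent when −12q + 3(1−q) = −q − 14(1−q), giving q = 17/28.
The value is -12·(17/28) + (3)·(11/28) = -171/28.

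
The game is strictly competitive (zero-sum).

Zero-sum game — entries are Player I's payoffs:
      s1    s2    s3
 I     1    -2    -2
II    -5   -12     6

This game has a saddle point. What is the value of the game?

-2

Row minima: -2, -12 → Player I's maximin is -2.
Column maxima: 1, -2, 6 → Player II's minimax is -2.
They coincide at (I, s2), so the value is -2.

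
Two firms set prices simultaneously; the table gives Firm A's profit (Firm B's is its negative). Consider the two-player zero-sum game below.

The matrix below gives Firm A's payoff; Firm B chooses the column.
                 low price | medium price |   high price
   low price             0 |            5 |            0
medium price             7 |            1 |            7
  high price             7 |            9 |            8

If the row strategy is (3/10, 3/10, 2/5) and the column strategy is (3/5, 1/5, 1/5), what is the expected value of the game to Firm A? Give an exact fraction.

127/25

Against (3/5, 1/5, 1/5), each row's expected payoff is low price: 1; medium price: 29/5; high price: 38/5.
Taking the (3/10, 3/10, 2/5)-weighted average: (3/10)·(1) + (3/10)·(29/5) + (2/5)·(38/5) = 127/25.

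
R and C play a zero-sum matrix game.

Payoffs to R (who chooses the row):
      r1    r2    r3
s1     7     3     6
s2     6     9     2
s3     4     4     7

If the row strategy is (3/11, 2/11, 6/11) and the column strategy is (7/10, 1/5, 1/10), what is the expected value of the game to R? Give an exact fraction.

Against (7/10, 1/5, 1/10), each row's expected payoff is s1: 61/10; s2: 31/5; s3: 43/10.
Taking the (3/11, 2/11, 6/11)-weighted average: (3/11)·(61/10) + (2/11)·(31/5) + (6/11)·(43/10) = 113/22.

113/22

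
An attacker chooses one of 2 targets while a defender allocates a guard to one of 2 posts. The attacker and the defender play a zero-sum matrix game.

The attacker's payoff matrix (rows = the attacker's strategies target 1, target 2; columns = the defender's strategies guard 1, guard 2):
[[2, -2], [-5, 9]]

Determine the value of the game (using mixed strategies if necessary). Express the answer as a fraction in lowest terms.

4/9

Row minima are -2 and -5, so the attacker's maximin is -2; column maxima are 2 and 9, so the defender's minimax is 2. These differ, so the equilibrium is in mixed strategies.
Let the attacker play target 1 with probability p. The defender is indifferent when 2p − 5(1−p) = −2p + 9(1−p), giving p = 7/9.
Let the defender play guard 1 with probability q. The attacker is indifferent when 2q − 2(1−q) = −5q + 9(1−q), giving q = 11/18.
The value is 2·(11/18) + (-2)·(7/18) = 4/9.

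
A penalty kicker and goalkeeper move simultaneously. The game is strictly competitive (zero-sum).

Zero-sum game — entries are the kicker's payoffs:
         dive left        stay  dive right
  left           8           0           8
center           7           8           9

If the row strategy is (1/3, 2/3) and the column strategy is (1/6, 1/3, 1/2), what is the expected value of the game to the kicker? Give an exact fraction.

22/3

Against (1/6, 1/3, 1/2), each row's expected payoff is left: 16/3; center: 25/3.
Taking the (1/3, 2/3)-weighted average: (1/3)·(16/3) + (2/3)·(25/3) = 22/3.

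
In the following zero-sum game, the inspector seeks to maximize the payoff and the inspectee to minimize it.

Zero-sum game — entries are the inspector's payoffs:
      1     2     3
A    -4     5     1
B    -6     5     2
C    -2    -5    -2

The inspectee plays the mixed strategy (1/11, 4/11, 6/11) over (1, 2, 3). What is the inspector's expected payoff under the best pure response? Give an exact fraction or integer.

A: (-4)·(1/11) + (5)·(4/11) + (1)·(6/11) = 2.
B: (-6)·(1/11) + (5)·(4/11) + (2)·(6/11) = 26/11.
C: (-2)·(1/11) + (-5)·(4/11) + (-2)·(6/11) = -34/11.
The best pure response is B with expected payoff 26/11.

26/11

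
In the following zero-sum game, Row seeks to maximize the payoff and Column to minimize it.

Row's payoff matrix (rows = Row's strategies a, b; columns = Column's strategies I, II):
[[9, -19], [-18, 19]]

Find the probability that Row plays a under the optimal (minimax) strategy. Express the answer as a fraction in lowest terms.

37/65

Row minima are -19 and -18, so Row's maximin is -18; column maxima are 9 and 19, so Column's minimax is 9. These differ, so the equilibrium is in mixed strategies.
Let Row play a with probability p. Column is indifferent when 9p − 18(1−p) = −19p + 19(1−p), giving p = 37/65.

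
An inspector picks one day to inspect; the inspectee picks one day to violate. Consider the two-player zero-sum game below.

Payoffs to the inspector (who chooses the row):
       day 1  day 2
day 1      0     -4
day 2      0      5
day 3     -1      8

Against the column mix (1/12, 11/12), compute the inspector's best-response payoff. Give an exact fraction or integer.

day 1: (0)·(1/12) + (-4)·(11/12) = -11/3.
day 2: (0)·(1/12) + (5)·(11/12) = 55/12.
day 3: (-1)·(1/12) + (8)·(11/12) = 29/4.
The best pure response is day 3 with expected payoff 29/4.

29/4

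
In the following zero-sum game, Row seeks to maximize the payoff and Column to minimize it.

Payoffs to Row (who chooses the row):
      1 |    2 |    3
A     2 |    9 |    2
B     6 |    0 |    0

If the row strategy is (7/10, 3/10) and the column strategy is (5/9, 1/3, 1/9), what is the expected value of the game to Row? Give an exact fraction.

Against (5/9, 1/3, 1/9), each row's expected payoff is A: 13/3; B: 10/3.
Taking the (7/10, 3/10)-weighted average: (7/10)·(13/3) + (3/10)·(10/3) = 121/30.

121/30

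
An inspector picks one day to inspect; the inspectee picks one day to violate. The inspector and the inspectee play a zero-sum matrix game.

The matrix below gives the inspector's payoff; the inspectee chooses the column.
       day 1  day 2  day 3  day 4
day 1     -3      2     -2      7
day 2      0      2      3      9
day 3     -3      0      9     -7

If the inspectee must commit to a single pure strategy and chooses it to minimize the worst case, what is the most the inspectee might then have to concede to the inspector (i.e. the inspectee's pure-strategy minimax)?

The worst case (largest entry) in each column is day 1: 0, day 2: 2, day 3: 9, day 4: 9.
The best (smallest) of these is 0.

0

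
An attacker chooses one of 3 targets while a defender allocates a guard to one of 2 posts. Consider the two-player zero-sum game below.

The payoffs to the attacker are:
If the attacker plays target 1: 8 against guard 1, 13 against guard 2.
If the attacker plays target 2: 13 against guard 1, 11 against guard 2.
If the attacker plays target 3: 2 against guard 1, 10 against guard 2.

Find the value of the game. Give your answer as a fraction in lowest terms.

81/7

Row target 3 is strictly dominated by row target 1, so the attacker never plays it.
The remaining 2×2 game on (target 1, target 2) × (guard 1, guard 2) has no saddle point. Let the attacker play target 1 with probability p; indifference gives 8p + 13(1−p) = 13p + 11(1−p), so p = 2/7.
Similarly the defender's optimal q on guard 1 is 2/7, and the value is 8·(2/7) + (13)·(5/7) = 81/7.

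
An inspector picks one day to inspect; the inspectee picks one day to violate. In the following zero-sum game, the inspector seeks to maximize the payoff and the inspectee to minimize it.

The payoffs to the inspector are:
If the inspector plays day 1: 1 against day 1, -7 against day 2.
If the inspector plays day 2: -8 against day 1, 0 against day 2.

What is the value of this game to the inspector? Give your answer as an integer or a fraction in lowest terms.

Row minima are -7 and -8, so the inspector's maximin is -7; column maxima are 1 and 0, so the inspectee's minimax is 0. These differ, so the equilibrium is in mixed strategies.
Let the inspector play day 1 with probability p. The inspectee is indifferent when p − 8(1−p) = −7p, giving p = 1/2.
Let the inspectee play day 1 with probability q. The inspector is indifferent when q − 7(1−q) = −8q, giving q = 7/16.
The value is 1·(7/16) + (-7)·(9/16) = -7/2.

-7/2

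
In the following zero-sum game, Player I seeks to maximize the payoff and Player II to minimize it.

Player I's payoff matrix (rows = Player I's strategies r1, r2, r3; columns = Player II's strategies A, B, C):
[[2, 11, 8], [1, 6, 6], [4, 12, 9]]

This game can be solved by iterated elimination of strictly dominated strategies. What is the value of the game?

4

Row r1 is strictly dominated by row r3 (4>2, 12>11, 9>8); eliminate r1.
Row r2 is strictly dominated by row r3 (4>1, 12>6, 9>6); eliminate r2.
Column C is strictly dominated by A for Player II (4<9); eliminate C.
Column B is strictly dominated by A for Player II (4<12); eliminate B.
Only (r3, A) remains, with payoff 4.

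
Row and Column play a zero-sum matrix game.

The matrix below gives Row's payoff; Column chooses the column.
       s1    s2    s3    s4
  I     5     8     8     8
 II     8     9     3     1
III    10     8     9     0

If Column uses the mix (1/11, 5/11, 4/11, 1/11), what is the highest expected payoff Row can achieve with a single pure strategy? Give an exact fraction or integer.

86/11

I: (5)·(1/11) + (8)·(5/11) + (8)·(4/11) + (8)·(1/11) = 85/11.
II: (8)·(1/11) + (9)·(5/11) + (3)·(4/11) + (1)·(1/11) = 6.
III: (10)·(1/11) + (8)·(5/11) + (9)·(4/11) + (0)·(1/11) = 86/11.
The best pure response is III with expected payoff 86/11.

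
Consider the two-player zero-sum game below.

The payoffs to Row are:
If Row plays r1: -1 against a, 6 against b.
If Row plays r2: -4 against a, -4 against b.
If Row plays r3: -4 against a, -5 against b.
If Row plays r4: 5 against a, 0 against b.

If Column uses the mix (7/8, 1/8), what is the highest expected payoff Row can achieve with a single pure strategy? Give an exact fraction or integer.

35/8

r1: (-1)·(7/8) + (6)·(1/8) = -1/8.
r2: (-4)·(7/8) + (-4)·(1/8) = -4.
r3: (-4)·(7/8) + (-5)·(1/8) = -33/8.
r4: (5)·(7/8) + (0)·(1/8) = 35/8.
The best pure response is r4 with expected payoff 35/8.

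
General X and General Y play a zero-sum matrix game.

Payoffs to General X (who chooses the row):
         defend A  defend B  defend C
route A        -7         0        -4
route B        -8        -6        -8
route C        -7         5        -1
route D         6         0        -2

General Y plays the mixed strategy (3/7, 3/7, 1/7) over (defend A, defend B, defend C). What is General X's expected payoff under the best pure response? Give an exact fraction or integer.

16/7

route A: (-7)·(3/7) + (0)·(3/7) + (-4)·(1/7) = -25/7.
route B: (-8)·(3/7) + (-6)·(3/7) + (-8)·(1/7) = -50/7.
route C: (-7)·(3/7) + (5)·(3/7) + (-1)·(1/7) = -1.
route D: (6)·(3/7) + (0)·(3/7) + (-2)·(1/7) = 16/7.
The best pure response is route D with expected payoff 16/7.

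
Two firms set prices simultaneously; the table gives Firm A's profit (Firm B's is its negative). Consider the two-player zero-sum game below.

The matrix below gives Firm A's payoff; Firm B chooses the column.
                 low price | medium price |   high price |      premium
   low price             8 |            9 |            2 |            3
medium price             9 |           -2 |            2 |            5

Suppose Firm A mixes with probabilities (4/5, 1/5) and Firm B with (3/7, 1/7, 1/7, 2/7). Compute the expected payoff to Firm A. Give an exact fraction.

Against (3/7, 1/7, 1/7, 2/7), each row's expected payoff is low price: 41/7; medium price: 37/7.
Taking the (4/5, 1/5)-weighted average: (4/5)·(41/7) + (1/5)·(37/7) = 201/35.

201/35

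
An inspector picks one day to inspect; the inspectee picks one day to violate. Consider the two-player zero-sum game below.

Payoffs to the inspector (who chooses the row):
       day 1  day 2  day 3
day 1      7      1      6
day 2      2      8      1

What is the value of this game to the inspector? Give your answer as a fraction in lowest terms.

47/12

Column day 1 is strictly dominated by day 3 for the inspectee (it gives the inspector more in every row).
The remaining 2×2 game on (day 1, day 2) × (day 2, day 3) has no saddle point. Let the inspector play day 1 with probability p; indifference gives p + 8(1−p) = 6p + (1−p), so p = 7/12.
Similarly the inspectee's optimal q on day 2 is 5/12, and the value is 1·(5/12) + (6)·(7/12) = 47/12.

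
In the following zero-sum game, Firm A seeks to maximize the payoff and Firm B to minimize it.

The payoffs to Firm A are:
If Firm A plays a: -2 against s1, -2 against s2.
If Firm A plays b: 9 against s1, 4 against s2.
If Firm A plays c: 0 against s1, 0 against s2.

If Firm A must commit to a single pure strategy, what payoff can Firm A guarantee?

The worst-case payoff for each row is a: -2, b: 4, c: 0.
The best of these is 4.

4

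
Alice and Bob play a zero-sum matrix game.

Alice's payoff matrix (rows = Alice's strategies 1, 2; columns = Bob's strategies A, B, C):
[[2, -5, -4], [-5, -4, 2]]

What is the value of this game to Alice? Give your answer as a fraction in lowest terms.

-33/8

Column C is strictly dominated by B for Bob (it gives Alice more in every row).
The remaining 2×2 game on (1, 2) × (A, B) has no saddle point. Let Alice play 1 with probability p; indifference gives 2p − 5(1−p) = −5p − 4(1−p), so p = 1/8.
Similarly Bob's optimal q on A is 1/8, and the value is 2·(1/8) + (-5)·(7/8) = -33/8.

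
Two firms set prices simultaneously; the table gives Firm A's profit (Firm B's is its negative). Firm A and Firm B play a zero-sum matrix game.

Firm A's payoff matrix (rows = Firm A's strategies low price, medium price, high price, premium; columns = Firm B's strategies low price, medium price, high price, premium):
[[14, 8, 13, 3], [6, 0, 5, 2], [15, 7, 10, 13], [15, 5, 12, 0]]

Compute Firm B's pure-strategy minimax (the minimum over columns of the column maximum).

The worst case (largest entry) in each column is low price: 15, medium price: 8, high price: 13, premium: 13.
The best (smallest) of these is 8.

8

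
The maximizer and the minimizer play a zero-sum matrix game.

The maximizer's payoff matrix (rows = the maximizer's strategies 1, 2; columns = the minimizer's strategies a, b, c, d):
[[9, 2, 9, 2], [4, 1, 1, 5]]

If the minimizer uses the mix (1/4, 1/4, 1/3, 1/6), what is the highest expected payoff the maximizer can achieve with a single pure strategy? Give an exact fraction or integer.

1: (9)·(1/4) + (2)·(1/4) + (9)·(1/3) + (2)·(1/6) = 73/12.
2: (4)·(1/4) + (1)·(1/4) + (1)·(1/3) + (5)·(1/6) = 29/12.
The best pure response is 1 with expected payoff 73/12.

73/12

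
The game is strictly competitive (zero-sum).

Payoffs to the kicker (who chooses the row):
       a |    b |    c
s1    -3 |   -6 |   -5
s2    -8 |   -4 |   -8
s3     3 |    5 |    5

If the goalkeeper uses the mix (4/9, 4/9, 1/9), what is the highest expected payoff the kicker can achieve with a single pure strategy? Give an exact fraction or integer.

s1: (-3)·(4/9) + (-6)·(4/9) + (-5)·(1/9) = -41/9.
s2: (-8)·(4/9) + (-4)·(4/9) + (-8)·(1/9) = -56/9.
s3: (3)·(4/9) + (5)·(4/9) + (5)·(1/9) = 37/9.
The best pure response is s3 with expected payoff 37/9.

37/9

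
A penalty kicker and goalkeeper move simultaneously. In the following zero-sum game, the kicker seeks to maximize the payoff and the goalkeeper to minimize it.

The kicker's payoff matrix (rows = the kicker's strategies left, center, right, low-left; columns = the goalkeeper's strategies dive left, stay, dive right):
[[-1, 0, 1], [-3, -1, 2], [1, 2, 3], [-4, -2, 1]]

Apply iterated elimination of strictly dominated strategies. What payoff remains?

Column stay is strictly dominated by dive left for the goalkeeper (-1<0, -3<-1, 1<2, -4<-2); eliminate stay.
Column dive right is strictly dominated by dive left for the goalkeeper (-1<1, -3<2, 1<3, -4<1); eliminate dive right.
Row low-left is strictly dominated by row left (-1>-4); eliminate low-left.
Row left is strictly dominated by row right (1>-1); eliminate left.
Row center is strictly dominated by row right (1>-3); eliminate center.
Only (right, dive left) remains, with payoff 1.

1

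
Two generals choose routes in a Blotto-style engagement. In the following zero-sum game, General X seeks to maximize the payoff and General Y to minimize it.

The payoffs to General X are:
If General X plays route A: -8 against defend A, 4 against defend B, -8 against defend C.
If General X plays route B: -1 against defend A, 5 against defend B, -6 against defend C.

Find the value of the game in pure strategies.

-6

Row minima: -8, -6 → General X's maximin is -6.
Column maxima: -1, 5, -6 → General Y's minimax is -6.
They coincide at (route B, defend C), so the value is -6.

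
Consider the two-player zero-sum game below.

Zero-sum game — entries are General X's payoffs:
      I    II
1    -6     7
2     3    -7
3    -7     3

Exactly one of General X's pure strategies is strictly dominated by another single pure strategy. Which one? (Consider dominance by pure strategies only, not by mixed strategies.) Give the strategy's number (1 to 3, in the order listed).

3

Compare 3 with 1: -6 > -7, 7 > 3.
So 1 strictly dominates 3 for General X; 3 is strictly dominated.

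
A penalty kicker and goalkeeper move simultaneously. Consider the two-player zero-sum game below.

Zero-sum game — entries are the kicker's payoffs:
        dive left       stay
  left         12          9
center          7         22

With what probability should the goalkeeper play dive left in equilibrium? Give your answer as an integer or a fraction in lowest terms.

Row minima are 9 and 7, so the kicker's maximin is 9; column maxima are 12 and 22, so the goalkeeper's minimax is 12. These differ, so the equilibrium is in mixed strategies.
Let the goalkeeper play dive left with probability q. The kicker is indifferent when 12q + 9(1−q) = 7q + 22(1−q), giving q = 13/18.

13/18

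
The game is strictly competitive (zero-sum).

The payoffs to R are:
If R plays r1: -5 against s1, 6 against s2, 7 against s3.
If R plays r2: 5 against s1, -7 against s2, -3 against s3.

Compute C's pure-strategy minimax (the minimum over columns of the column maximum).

The worst case (largest entry) in each column is s1: 5, s2: 6, s3: 7.
The best (smallest) of these is 5.

5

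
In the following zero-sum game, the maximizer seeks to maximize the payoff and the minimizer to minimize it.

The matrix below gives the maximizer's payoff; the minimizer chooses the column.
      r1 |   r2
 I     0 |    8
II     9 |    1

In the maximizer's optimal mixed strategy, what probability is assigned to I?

1/2

Row minima are 0 and 1, so the maximizer's maximin is 1; column maxima are 9 and 8, so the minimizer's minimax is 8. These differ, so the equilibrium is in mixed strategies.
Let the maximizer play I with probability p. The minimizer is indifferent when 9(1−p) = 8p + (1−p), giving p = 1/2.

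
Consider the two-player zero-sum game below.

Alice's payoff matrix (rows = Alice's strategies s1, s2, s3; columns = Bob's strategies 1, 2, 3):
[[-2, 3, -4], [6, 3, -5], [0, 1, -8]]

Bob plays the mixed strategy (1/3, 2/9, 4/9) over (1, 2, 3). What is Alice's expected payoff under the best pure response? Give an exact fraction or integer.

4/9

s1: (-2)·(1/3) + (3)·(2/9) + (-4)·(4/9) = -16/9.
s2: (6)·(1/3) + (3)·(2/9) + (-5)·(4/9) = 4/9.
s3: (0)·(1/3) + (1)·(2/9) + (-8)·(4/9) = -10/3.
The best pure response is s2 with expected payoff 4/9.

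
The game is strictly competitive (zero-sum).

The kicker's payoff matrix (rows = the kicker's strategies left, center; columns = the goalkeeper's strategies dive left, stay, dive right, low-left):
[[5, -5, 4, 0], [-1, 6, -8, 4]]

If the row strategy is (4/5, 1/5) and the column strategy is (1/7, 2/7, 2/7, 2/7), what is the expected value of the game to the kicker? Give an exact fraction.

Against (1/7, 2/7, 2/7, 2/7), each row's expected payoff is left: 3/7; center: 3/7.
Taking the (4/5, 1/5)-weighted average: (4/5)·(3/7) + (1/5)·(3/7) = 3/7.

3/7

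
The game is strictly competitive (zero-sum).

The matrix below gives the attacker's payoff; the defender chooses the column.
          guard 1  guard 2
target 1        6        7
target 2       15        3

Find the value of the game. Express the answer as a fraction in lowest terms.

Row minima are 6 and 3, so the attacker's maximin is 6; column maxima are 15 and 7, so the defender's minimax is 7. These differ, so the equilibrium is in mixed strategies.
Let the attacker play target 1 with probability p. The defender is indifferent when 6p + 15(1−p) = 7p + 3(1−p), giving p = 12/13.
Let the defender play guard 1 with probability q. The attacker is indifferent when 6q + 7(1−q) = 15q + 3(1−q), giving q = 4/13.
The value is 6·(4/13) + (7)·(9/13) = 87/13.

87/13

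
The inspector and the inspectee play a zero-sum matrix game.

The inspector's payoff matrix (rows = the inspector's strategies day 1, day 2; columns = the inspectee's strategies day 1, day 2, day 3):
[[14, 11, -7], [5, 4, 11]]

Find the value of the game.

149/25

Column day 1 is strictly dominated by day 2 for the inspectee (it gives the inspector more in every row).
The remaining 2×2 game on (day 1, day 2) × (day 2, day 3) has no saddle point. Let the inspector play day 1 with probability p; indifference gives 11p + 4(1−p) = −7p + 11(1−p), so p = 7/25.
Similarly the inspectee's optimal q on day 2 is 18/25, and the value is 11·(18/25) + (-7)·(7/25) = 149/25.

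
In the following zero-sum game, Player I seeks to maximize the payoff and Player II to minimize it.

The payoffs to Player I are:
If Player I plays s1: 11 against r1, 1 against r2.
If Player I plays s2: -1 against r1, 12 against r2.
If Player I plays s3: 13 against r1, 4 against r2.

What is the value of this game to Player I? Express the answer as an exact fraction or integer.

80/11

Row s1 is strictly dominated by row s3, so Player I never plays it.
The remaining 2×2 game on (s2, s3) × (r1, r2) has no saddle point. Let Player I play s2 with probability p; indifference gives −p + 13(1−p) = 12p + 4(1−p), so p = 9/22.
Similarly Player II's optimal q on r1 is 4/11, and the value is -1·(4/11) + (12)·(7/11) = 80/11.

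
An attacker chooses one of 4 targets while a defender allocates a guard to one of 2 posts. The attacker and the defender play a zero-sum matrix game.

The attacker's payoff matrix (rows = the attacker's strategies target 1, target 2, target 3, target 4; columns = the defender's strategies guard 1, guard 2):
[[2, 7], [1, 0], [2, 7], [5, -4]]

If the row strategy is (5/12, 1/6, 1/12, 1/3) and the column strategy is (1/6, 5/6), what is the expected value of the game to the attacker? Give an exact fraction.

41/18

Against (1/6, 5/6), each row's expected payoff is target 1: 37/6; target 2: 1/6; target 3: 37/6; target 4: -5/2.
Taking the (5/12, 1/6, 1/12, 1/3)-weighted average: (5/12)·(37/6) + (1/6)·(1/6) + (1/12)·(37/6) + (1/3)·(-5/2) = 41/18.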